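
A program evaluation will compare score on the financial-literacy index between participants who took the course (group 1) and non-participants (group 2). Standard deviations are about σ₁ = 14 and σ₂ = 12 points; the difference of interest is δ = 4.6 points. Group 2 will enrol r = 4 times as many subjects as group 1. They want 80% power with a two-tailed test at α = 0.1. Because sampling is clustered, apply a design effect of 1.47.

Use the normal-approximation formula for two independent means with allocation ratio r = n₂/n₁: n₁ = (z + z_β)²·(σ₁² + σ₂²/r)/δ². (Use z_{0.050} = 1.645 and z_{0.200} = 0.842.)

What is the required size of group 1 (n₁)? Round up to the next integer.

n₁ = 100

n₁ = (z_{α/2} + z_β)² · (σ₁² + σ₂²/r) / δ²
   = (1.645 + 0.842)² · (14² + 12²/4) / 4.6²
   = 6.1852 · (196 + 36) / 21.16
   = 6.1852 · 232 / 21.16
   = 67.81
Design effect: 1.47 × 67.81 = 99.69.
Round up → n₁ = 100; n₂ = r·n₁ = 4 × 100 = 400.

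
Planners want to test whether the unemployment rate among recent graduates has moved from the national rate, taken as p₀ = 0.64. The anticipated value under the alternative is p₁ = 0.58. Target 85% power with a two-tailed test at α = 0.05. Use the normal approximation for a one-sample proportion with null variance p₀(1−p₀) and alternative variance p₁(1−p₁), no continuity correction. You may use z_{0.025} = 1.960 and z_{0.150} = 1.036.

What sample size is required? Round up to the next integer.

n = 586

n = [z_{α/2}·√(p₀q₀) + z_β·√(p₁q₁)]² / (p₁ − p₀)²
  = [1.960·√(0.64·0.36) + 1.036·√(0.58·0.42)]² / (-0.06)²
  = [1.960·0.4800 + 1.036·0.4936]² / 0.0036
  = [1.4521]² / 0.0036
  = 585.74
Round up → n = 586.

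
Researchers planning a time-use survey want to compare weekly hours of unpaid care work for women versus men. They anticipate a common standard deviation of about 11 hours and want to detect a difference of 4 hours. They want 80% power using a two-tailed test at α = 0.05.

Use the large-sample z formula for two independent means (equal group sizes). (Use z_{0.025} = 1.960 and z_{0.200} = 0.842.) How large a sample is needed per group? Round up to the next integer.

n = (z_{α/2} + z_β)² · (σ₁² + σ₂²) / δ²
  = (1.960 + 0.842)² · (2·11² = 242) / 4²
  = 7.8512 · 242 / 16
  = 118.75
Round up → n = 119 per group.

n = 119 per group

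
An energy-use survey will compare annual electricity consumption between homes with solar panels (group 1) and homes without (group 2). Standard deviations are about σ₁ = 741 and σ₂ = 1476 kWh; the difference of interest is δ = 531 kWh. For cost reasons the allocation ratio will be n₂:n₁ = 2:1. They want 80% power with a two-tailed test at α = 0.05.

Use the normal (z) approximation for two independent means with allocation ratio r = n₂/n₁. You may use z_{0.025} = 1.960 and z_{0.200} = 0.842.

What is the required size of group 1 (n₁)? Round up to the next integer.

n₁ = (z_{α/2} + z_β)² · (σ₁² + σ₂²/r) / δ²
   = (1.960 + 0.842)² · (741² + 1476²/2) / 531²
   = 7.8512 · (549081 + 1089288) / 281961
   = 7.8512 · 1638369 / 281961
   = 45.62
Round up → n₁ = 46; n₂ = r·n₁ = 2 × 46 = 92.

n₁ = 46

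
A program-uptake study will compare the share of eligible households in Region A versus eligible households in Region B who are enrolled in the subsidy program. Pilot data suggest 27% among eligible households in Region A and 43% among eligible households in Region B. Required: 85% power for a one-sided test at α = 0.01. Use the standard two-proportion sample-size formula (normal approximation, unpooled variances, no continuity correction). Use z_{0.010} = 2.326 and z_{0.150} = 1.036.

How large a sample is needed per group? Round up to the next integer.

n = (z_α + z_β)² · [p₁(1−p₁) + p₂(1−p₂)] / (p₁ − p₂)²
  = (2.326 + 1.036)² · (0.27·0.73 + 0.43·0.57) / (-0.16)²
  = (3.362)² · (0.1971 + 0.2451) / 0.0256
  = 11.3030 · 0.4422 / 0.0256
  = 195.24
Round up → n = 196 per group.

n = 196 per group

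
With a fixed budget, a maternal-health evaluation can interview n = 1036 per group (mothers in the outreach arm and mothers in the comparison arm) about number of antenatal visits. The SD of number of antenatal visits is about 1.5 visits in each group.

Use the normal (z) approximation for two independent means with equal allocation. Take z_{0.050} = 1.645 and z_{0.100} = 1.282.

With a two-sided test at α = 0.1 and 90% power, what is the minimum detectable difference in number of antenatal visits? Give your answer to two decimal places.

δ = (z_{α/2} + z_β) · √((σ₁²+σ₂²)/n)
  = (1.645 + 1.282) · √(4.5/1036)
  = 2.927 · √0.00434
  = 2.927 · 0.0659
  = 0.1929

Minimum detectable difference ≈ 0.19 visits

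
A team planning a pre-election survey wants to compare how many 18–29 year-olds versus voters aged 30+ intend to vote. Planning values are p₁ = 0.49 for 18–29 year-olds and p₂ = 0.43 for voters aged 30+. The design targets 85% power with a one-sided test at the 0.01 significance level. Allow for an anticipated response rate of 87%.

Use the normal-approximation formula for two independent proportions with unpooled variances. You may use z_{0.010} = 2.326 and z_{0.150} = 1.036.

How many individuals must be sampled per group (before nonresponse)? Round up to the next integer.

n = (z_α + z_β)² · [p₁(1−p₁) + p₂(1−p₂)] / (p₁ − p₂)²
  = (2.326 + 1.036)² · (0.49·0.51 + 0.43·0.57) / (0.06)²
  = (3.362)² · (0.2499 + 0.2451) / 0.0036
  = 11.3030 · 0.4950 / 0.0036
  = 1554.17
Adjust for 87% response: 1554.17 / 0.87 = 1786.40.
Round up → n = 1787 per group.

n = 1787 per group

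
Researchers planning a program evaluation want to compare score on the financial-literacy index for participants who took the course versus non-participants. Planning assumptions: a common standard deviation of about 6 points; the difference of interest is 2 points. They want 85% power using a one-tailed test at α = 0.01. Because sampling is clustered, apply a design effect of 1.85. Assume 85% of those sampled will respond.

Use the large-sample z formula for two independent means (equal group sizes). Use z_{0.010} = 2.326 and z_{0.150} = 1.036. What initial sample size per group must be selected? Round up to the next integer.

n = 443 per group

n = (z_α + z_β)² · (σ₁² + σ₂²) / δ²
  = (2.326 + 1.036)² · (2·6² = 72) / 2²
  = 11.3030 · 72 / 4
  = 203.45
Design effect: 1.85 × 203.45 = 376.39.
Adjust for 85% response: 376.39 / 0.85 = 442.81.
Round up → n = 443 per group.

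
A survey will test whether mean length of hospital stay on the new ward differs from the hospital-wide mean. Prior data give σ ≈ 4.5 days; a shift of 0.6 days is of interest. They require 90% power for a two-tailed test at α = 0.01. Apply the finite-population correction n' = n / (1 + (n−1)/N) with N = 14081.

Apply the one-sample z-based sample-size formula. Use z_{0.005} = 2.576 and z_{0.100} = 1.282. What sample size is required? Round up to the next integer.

n = 791

n = (z_{α/2} + z_β)² · σ² / δ²
  = (2.576 + 1.282)² · 4.5² / 0.6²
  = 14.8842 · 20.25 / 0.36
  = 837.23
Finite-population correction (N = 14081): 837.23 / (1 + (837.23 − 1)/14081) = 790.30.
Round up → n = 791.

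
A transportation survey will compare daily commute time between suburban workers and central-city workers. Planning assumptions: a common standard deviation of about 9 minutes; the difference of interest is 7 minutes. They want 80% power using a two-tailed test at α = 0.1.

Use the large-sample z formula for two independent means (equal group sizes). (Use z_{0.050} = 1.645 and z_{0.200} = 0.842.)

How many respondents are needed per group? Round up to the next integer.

n = 21 per group

n = (z_{α/2} + z_β)² · (σ₁² + σ₂²) / δ²
  = (1.645 + 0.842)² · (2·9² = 162) / 7²
  = 6.1852 · 162 / 49
  = 20.45
Round up → n = 21 per group.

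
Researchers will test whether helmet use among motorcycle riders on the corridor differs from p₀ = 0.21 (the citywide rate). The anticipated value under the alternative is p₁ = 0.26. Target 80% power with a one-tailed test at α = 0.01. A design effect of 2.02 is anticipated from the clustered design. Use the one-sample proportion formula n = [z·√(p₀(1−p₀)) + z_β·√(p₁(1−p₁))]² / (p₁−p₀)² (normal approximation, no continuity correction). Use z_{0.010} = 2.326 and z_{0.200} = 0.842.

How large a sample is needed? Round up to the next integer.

n = 1401

n = [z_α·√(p₀q₀) + z_β·√(p₁q₁)]² / (p₁ − p₀)²
  = [2.326·√(0.21·0.79) + 0.842·√(0.26·0.74)]² / (0.05)²
  = [2.326·0.4073 + 0.842·0.4386]² / 0.0025
  = [1.3167]² / 0.0025
  = 693.51
Design effect: 2.02 × 693.51 = 1400.89.
Round up → n = 1401.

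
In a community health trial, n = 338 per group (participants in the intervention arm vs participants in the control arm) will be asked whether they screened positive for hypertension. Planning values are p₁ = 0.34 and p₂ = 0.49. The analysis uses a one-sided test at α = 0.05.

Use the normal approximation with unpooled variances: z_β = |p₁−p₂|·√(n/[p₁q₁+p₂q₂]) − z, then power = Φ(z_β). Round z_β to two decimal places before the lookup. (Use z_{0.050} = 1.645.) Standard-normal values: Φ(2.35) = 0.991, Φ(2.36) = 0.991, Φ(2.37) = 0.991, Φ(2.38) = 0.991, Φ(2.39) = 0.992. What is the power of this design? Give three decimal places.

z_β = |p₁−p₂|·√(n/[p₁q₁+p₂q₂]) − z_α
    = 0.15 · √(338/0.4743) − 1.645
    = 0.15 · 26.6951 − 1.645
    = 4.0043 − 1.645 = 2.3593 → 2.36
Power = Φ(2.36) = 0.991.

Power ≈ 0.991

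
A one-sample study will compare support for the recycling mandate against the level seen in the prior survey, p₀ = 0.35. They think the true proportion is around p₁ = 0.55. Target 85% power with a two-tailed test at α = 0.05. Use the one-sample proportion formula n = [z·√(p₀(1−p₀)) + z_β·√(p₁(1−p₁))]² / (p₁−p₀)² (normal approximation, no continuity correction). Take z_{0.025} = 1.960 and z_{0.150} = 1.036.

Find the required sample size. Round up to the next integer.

n = [z_{α/2}·√(p₀q₀) + z_β·√(p₁q₁)]² / (p₁ − p₀)²
  = [1.960·√(0.35·0.65) + 1.036·√(0.55·0.45)]² / (0.20)²
  = [1.960·0.4770 + 1.036·0.4975]² / 0.0400
  = [1.4503]² / 0.0400
  = 52.58
Round up → n = 53.

n = 53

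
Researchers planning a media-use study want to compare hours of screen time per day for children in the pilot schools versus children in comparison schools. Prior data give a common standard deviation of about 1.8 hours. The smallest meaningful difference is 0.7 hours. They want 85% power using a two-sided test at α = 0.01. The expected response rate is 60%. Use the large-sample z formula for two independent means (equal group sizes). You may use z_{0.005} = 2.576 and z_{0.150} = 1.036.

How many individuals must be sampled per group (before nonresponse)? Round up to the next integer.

n = 288 per group

n = (z_{α/2} + z_β)² · (σ₁² + σ₂²) / δ²
  = (2.576 + 1.036)² · (2·1.8² = 6.48) / 0.7²
  = 13.0465 · 6.48 / 0.49
  = 172.53
Adjust for 60% response: 172.53 / 0.60 = 287.56.
Round up → n = 288 per group.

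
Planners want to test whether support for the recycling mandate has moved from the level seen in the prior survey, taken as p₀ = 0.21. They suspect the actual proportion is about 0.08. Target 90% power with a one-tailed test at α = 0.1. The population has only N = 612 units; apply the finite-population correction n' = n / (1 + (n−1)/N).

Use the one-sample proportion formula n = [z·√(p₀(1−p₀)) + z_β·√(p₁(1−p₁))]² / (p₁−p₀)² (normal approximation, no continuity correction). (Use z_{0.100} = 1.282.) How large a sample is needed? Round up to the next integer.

n = [z_α·√(p₀q₀) + z_β·√(p₁q₁)]² / (p₁ − p₀)²
  = [1.282·√(0.21·0.79) + 1.282·√(0.08·0.92)]² / (-0.13)²
  = [1.282·0.4073 + 1.282·0.2713]² / 0.0169
  = [0.8700]² / 0.0169
  = 44.78
Finite-population correction (N = 612): 44.78 / (1 + (44.78 − 1)/612) = 41.79.
Round up → n = 42.

n = 42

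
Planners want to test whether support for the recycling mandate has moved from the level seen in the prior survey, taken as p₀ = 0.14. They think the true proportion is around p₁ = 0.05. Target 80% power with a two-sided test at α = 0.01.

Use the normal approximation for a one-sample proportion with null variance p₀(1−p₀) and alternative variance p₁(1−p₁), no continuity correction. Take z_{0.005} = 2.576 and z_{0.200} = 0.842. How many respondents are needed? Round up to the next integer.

n = 144

n = [z_{α/2}·√(p₀q₀) + z_β·√(p₁q₁)]² / (p₁ − p₀)²
  = [2.576·√(0.14·0.86) + 0.842·√(0.05·0.95)]² / (-0.09)²
  = [2.576·0.3470 + 0.842·0.2179]² / 0.0081
  = [1.0773]² / 0.0081
  = 143.29
Round up → n = 144.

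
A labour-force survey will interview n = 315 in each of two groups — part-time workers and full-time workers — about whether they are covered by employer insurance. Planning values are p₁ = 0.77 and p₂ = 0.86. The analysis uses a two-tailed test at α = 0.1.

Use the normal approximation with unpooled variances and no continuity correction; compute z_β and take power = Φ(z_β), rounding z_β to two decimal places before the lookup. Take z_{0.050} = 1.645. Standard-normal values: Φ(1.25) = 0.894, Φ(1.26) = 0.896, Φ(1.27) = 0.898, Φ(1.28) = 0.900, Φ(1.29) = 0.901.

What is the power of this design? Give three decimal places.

z_β = |p₁−p₂|·√(n/[p₁q₁+p₂q₂]) − z_{α/2}
    = 0.09 · √(315/0.2975) − 1.645
    = 0.09 · 32.5396 − 1.645
    = 2.9286 − 1.645 = 1.2836 → 1.28
Power = Φ(1.28) = 0.900.

Power ≈ 0.900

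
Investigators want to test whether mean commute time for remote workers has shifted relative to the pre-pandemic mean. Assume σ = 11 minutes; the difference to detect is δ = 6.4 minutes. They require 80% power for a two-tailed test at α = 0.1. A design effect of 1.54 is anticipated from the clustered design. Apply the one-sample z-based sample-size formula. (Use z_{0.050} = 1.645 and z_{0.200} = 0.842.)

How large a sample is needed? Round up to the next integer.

n = 29

n = (z_{α/2} + z_β)² · σ² / δ²
  = (1.645 + 0.842)² · 11² / 6.4²
  = 6.1852 · 121 / 40.96
  = 18.27
Design effect: 1.54 × 18.27 = 28.14.
Round up → n = 29.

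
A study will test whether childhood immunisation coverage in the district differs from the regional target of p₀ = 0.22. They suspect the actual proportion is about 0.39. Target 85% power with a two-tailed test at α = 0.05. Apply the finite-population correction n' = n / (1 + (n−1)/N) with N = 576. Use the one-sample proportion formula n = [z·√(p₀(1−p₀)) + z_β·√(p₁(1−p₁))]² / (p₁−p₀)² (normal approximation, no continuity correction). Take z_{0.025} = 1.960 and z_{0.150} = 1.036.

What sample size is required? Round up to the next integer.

n = [z_{α/2}·√(p₀q₀) + z_β·√(p₁q₁)]² / (p₁ − p₀)²
  = [1.960·√(0.22·0.78) + 1.036·√(0.39·0.61)]² / (0.17)²
  = [1.960·0.4142 + 1.036·0.4877]² / 0.0289
  = [1.3172]² / 0.0289
  = 60.04
Finite-population correction (N = 576): 60.04 / (1 + (60.04 − 1)/576) = 54.46.
Round up → n = 55.

n = 55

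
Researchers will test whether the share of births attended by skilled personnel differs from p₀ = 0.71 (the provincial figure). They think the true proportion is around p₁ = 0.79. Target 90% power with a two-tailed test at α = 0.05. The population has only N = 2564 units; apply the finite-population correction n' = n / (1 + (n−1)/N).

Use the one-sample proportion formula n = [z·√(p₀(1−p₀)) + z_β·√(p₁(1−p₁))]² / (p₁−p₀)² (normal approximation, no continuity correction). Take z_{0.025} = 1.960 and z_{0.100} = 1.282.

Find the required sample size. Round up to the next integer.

n = [z_{α/2}·√(p₀q₀) + z_β·√(p₁q₁)]² / (p₁ − p₀)²
  = [1.960·√(0.71·0.29) + 1.282·√(0.79·0.21)]² / (0.08)²
  = [1.960·0.4538 + 1.282·0.4073]² / 0.0064
  = [1.4115]² / 0.0064
  = 311.32
Finite-population correction (N = 2564): 311.32 / (1 + (311.32 − 1)/2564) = 277.71.
Round up → n = 278.

n = 278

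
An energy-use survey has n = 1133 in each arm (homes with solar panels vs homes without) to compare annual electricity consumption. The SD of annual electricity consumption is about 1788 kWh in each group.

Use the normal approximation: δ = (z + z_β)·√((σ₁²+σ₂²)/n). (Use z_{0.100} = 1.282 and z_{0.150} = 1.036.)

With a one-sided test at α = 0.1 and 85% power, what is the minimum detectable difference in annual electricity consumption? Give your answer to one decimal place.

Minimum detectable difference ≈ 174.1 kWh

δ = (z_α + z_β) · √((σ₁²+σ₂²)/n)
  = (1.282 + 1.036) · √(6393888/1133)
  = 2.318 · √5643.3
  = 2.318 · 75.1221
  = 174.1330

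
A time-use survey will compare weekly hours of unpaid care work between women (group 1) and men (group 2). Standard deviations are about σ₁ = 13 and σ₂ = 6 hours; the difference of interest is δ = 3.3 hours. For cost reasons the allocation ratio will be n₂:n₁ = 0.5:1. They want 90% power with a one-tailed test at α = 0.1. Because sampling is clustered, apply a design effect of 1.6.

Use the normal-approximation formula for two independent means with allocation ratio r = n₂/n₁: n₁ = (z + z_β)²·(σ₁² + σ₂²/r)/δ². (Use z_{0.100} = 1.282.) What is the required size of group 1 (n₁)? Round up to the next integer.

n₁ = (z_α + z_β)² · (σ₁² + σ₂²/r) / δ²
   = (1.282 + 1.282)² · (13² + 6²/0.5) / 3.3²
   = 6.5741 · (169 + 72) / 10.89
   = 6.5741 · 241 / 10.89
   = 145.49
Design effect: 1.6 × 145.49 = 232.78.
Round up → n₁ = 233; n₂ = r·n₁ = 0.5 × 233 = 117.

n₁ = 233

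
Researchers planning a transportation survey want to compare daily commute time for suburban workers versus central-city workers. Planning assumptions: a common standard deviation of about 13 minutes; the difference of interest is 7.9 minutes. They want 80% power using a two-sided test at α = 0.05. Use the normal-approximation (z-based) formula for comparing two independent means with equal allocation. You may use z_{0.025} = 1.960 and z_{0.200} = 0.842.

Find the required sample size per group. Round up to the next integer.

n = (z_{α/2} + z_β)² · (σ₁² + σ₂²) / δ²
  = (1.960 + 0.842)² · (2·13² = 338) / 7.9²
  = 7.8512 · 338 / 62.41
  = 42.52
Round up → n = 43 per group.

n = 43 per group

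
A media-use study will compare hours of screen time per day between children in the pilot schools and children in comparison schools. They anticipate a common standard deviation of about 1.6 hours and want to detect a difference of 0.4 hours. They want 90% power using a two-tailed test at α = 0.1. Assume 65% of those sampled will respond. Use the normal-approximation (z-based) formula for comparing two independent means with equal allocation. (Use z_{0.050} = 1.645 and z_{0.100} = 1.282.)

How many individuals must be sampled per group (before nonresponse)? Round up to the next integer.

n = 422 per group

n = (z_{α/2} + z_β)² · (σ₁² + σ₂²) / δ²
  = (1.645 + 1.282)² · (2·1.6² = 5.12) / 0.4²
  = 8.5673 · 5.12 / 0.16
  = 274.15
Adjust for 65% response: 274.15 / 0.65 = 421.78.
Round up → n = 422 per group.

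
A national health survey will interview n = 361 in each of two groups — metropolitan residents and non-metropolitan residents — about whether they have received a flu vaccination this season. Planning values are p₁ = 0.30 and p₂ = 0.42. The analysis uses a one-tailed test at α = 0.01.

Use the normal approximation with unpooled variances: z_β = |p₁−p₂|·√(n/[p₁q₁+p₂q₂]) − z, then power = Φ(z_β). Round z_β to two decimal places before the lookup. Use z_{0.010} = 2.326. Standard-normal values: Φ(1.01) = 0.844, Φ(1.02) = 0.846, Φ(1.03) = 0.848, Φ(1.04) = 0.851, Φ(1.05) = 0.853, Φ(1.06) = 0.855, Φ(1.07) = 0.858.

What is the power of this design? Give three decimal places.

z_β = |p₁−p₂|·√(n/[p₁q₁+p₂q₂]) − z_α
    = 0.12 · √(361/0.4536) − 2.326
    = 0.12 · 28.2109 − 2.326
    = 3.3853 − 2.326 = 1.0593 → 1.06
Power = Φ(1.06) = 0.855.

Power ≈ 0.855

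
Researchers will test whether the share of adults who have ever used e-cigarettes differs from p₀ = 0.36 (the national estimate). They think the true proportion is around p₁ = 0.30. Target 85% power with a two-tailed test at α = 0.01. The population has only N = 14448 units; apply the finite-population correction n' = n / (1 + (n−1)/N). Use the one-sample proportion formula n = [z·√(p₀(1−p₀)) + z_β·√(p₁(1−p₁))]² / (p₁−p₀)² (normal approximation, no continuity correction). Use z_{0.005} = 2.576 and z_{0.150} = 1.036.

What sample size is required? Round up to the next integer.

n = [z_{α/2}·√(p₀q₀) + z_β·√(p₁q₁)]² / (p₁ − p₀)²
  = [2.576·√(0.36·0.64) + 1.036·√(0.30·0.70)]² / (-0.06)²
  = [2.576·0.4800 + 1.036·0.4583]² / 0.0036
  = [1.7112]² / 0.0036
  = 813.42
Finite-population correction (N = 14448): 813.42 / (1 + (813.42 − 1)/14448) = 770.12.
Round up → n = 771.

n = 771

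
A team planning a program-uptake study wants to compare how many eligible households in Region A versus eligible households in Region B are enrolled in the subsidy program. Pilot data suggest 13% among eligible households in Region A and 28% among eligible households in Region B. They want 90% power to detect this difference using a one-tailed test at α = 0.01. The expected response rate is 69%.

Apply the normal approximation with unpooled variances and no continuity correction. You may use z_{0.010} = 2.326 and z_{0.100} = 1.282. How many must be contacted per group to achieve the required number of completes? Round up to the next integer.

n = 264 per group

n = (z_α + z_β)² · [p₁(1−p₁) + p₂(1−p₂)] / (p₁ − p₂)²
  = (2.326 + 1.282)² · (0.13·0.87 + 0.28·0.72) / (-0.15)²
  = (3.608)² · (0.1131 + 0.2016) / 0.0225
  = 13.0177 · 0.3147 / 0.0225
  = 182.07
Adjust for 69% response: 182.07 / 0.69 = 263.87.
Round up → n = 264 per group.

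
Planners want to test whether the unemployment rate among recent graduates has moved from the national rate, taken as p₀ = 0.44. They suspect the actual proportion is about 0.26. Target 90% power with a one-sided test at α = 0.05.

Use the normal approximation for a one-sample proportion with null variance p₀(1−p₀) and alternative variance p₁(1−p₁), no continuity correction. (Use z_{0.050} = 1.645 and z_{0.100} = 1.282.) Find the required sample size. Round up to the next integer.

n = [z_α·√(p₀q₀) + z_β·√(p₁q₁)]² / (p₁ − p₀)²
  = [1.645·√(0.44·0.56) + 1.282·√(0.26·0.74)]² / (-0.18)²
  = [1.645·0.4964 + 1.282·0.4386]² / 0.0324
  = [1.3789]² / 0.0324
  = 58.68
Round up → n = 59.

n = 59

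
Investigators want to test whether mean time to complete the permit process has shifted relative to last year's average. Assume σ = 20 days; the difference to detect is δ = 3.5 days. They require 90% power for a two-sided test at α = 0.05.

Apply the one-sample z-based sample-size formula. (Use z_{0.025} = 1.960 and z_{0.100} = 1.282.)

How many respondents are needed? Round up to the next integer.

n = (z_{α/2} + z_β)² · σ² / δ²
  = (1.960 + 1.282)² · 20² / 3.5²
  = 10.5106 · 400 / 12.25
  = 343.20
Round up → n = 344.

n = 344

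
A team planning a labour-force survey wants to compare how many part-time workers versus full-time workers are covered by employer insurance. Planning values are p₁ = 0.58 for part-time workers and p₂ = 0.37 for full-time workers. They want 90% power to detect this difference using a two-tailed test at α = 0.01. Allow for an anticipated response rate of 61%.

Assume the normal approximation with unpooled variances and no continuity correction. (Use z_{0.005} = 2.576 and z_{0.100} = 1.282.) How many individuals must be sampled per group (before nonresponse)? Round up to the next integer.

n = (z_{α/2} + z_β)² · [p₁(1−p₁) + p₂(1−p₂)] / (p₁ − p₂)²
  = (2.576 + 1.282)² · (0.58·0.42 + 0.37·0.63) / (0.21)²
  = (3.858)² · (0.2436 + 0.2331) / 0.0441
  = 14.8842 · 0.4767 / 0.0441
  = 160.89
Adjust for 61% response: 160.89 / 0.61 = 263.76.
Round up → n = 264 per group.

n = 264 per group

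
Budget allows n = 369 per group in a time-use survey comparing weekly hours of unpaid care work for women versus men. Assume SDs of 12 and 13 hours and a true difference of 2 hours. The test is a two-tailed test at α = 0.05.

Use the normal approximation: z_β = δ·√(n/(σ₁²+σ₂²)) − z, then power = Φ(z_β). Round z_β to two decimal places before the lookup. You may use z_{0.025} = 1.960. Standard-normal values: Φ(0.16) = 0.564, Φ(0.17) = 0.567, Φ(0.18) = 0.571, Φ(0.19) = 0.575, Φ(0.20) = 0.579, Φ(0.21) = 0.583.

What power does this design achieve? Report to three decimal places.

z_β = δ·√(n/(σ₁²+σ₂²)) − z_{α/2}
    = 2 · √(369/313) − 1.960
    = 2 · 1.08578 − 1.960
    = 2.1716 − 1.960 = 0.2116 → 0.21
Power = Φ(0.21) = 0.583.

Power ≈ 0.583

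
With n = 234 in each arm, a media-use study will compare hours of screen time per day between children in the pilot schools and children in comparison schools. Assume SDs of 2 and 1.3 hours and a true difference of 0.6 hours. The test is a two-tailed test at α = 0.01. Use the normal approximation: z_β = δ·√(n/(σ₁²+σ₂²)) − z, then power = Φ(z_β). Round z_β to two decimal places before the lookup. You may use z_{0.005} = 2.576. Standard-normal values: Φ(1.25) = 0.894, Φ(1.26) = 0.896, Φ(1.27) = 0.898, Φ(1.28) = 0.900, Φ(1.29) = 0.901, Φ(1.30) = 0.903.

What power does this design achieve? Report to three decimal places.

Power ≈ 0.898

z_β = δ·√(n/(σ₁²+σ₂²)) − z_{α/2}
    = 0.6 · √(234/5.69) − 2.576
    = 0.6 · 6.41286 − 2.576
    = 3.8477 − 2.576 = 1.2717 → 1.27
Power = Φ(1.27) = 0.898.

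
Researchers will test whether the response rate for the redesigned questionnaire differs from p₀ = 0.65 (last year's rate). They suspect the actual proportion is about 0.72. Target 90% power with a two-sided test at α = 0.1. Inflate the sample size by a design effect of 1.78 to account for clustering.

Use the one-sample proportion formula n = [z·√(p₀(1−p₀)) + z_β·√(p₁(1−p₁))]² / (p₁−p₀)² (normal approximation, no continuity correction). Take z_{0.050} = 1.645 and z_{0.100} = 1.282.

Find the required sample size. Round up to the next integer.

n = 673

n = [z_{α/2}·√(p₀q₀) + z_β·√(p₁q₁)]² / (p₁ − p₀)²
  = [1.645·√(0.65·0.35) + 1.282·√(0.72·0.28)]² / (0.07)²
  = [1.645·0.4770 + 1.282·0.4490]² / 0.0049
  = [1.3602]² / 0.0049
  = 377.60
Design effect: 1.78 × 377.60 = 672.12.
Round up → n = 673.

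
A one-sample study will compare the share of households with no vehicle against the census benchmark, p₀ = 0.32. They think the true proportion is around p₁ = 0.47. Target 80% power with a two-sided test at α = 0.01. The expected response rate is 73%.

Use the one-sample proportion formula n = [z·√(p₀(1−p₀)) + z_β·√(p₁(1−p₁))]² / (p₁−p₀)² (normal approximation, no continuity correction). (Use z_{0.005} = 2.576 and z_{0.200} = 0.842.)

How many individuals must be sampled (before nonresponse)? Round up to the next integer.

n = 161

n = [z_{α/2}·√(p₀q₀) + z_β·√(p₁q₁)]² / (p₁ − p₀)²
  = [2.576·√(0.32·0.68) + 0.842·√(0.47·0.53)]² / (0.15)²
  = [2.576·0.4665 + 0.842·0.4991]² / 0.0225
  = [1.6219]² / 0.0225
  = 116.91
Adjust for 73% response: 116.91 / 0.73 = 160.15.
Round up → n = 161.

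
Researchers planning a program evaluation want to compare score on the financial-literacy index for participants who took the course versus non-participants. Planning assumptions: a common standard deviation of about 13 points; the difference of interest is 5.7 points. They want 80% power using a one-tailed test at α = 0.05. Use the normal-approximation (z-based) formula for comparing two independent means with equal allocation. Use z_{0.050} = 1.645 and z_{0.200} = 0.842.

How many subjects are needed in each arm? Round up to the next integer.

n = (z_α + z_β)² · (σ₁² + σ₂²) / δ²
  = (1.645 + 0.842)² · (2·13² = 338) / 5.7²
  = 6.1852 · 338 / 32.49
  = 64.35
Round up → n = 65 per group.

n = 65 per group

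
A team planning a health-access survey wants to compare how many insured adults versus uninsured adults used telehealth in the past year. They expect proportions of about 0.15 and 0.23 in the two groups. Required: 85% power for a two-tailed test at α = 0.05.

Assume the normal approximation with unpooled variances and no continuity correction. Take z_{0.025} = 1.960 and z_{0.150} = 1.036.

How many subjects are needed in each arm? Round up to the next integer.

n = 428 per group

n = (z_{α/2} + z_β)² · [p₁(1−p₁) + p₂(1−p₂)] / (p₁ − p₂)²
  = (1.960 + 1.036)² · (0.15·0.85 + 0.23·0.77) / (-0.08)²
  = (2.996)² · (0.1275 + 0.1771) / 0.0064
  = 8.9760 · 0.3046 / 0.0064
  = 427.20
Round up → n = 428 per group.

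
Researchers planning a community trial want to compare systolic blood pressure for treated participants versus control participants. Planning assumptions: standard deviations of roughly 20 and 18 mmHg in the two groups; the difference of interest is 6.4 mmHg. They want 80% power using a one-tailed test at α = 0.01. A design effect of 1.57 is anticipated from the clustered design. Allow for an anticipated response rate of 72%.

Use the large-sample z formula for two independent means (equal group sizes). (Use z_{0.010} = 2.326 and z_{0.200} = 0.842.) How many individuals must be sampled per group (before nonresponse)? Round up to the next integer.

n = (z_α + z_β)² · (σ₁² + σ₂²) / δ²
  = (2.326 + 0.842)² · (20² + 18² = 724) / 6.4²
  = 10.0362 · 724 / 40.96
  = 177.40
Design effect: 1.57 × 177.40 = 278.52.
Adjust for 72% response: 278.52 / 0.72 = 386.83.
Round up → n = 387 per group.

n = 387 per group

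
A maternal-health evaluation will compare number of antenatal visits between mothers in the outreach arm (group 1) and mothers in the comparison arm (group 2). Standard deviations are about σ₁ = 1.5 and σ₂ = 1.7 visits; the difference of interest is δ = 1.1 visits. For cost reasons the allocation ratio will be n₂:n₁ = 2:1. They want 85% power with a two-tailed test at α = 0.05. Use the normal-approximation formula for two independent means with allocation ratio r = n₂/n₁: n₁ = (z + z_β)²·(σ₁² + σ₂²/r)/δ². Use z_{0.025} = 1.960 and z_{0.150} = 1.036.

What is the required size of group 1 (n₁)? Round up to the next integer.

n₁ = (z_{α/2} + z_β)² · (σ₁² + σ₂²/r) / δ²
   = (1.960 + 1.036)² · (1.5² + 1.7²/2) / 1.1²
   = 8.9760 · (2.25 + 1.445) / 1.21
   = 8.9760 · 3.695 / 1.21
   = 27.41
Round up → n₁ = 28; n₂ = r·n₁ = 2 × 28 = 56.

n₁ = 28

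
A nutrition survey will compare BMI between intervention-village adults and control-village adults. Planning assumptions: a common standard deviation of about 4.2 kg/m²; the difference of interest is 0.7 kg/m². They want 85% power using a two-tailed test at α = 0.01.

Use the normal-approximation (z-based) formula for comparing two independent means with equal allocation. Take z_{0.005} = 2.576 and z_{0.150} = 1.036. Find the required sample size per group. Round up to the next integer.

n = (z_{α/2} + z_β)² · (σ₁² + σ₂²) / δ²
  = (2.576 + 1.036)² · (2·4.2² = 35.28) / 0.7²
  = 13.0465 · 35.28 / 0.49
  = 939.35
Round up → n = 940 per group.

n = 940 per group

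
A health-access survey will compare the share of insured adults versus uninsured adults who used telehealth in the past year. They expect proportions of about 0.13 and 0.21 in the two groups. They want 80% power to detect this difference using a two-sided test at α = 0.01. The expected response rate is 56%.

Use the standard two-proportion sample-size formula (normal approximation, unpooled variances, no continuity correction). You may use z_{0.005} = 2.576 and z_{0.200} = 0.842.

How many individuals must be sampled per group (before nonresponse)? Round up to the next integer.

n = (z_{α/2} + z_β)² · [p₁(1−p₁) + p₂(1−p₂)] / (p₁ − p₂)²
  = (2.576 + 0.842)² · (0.13·0.87 + 0.21·0.79) / (-0.08)²
  = (3.418)² · (0.1131 + 0.1659) / 0.0064
  = 11.6827 · 0.2790 / 0.0064
  = 509.29
Adjust for 56% response: 509.29 / 0.56 = 909.45.
Round up → n = 910 per group.

n = 910 per group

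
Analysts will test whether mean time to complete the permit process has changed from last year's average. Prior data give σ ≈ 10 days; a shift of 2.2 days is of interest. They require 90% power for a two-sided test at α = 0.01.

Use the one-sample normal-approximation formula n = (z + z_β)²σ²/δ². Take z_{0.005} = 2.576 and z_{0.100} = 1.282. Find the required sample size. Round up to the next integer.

n = (z_{α/2} + z_β)² · σ² / δ²
  = (2.576 + 1.282)² · 10² / 2.2²
  = 14.8842 · 100 / 4.84
  = 307.52
Round up → n = 308.

n = 308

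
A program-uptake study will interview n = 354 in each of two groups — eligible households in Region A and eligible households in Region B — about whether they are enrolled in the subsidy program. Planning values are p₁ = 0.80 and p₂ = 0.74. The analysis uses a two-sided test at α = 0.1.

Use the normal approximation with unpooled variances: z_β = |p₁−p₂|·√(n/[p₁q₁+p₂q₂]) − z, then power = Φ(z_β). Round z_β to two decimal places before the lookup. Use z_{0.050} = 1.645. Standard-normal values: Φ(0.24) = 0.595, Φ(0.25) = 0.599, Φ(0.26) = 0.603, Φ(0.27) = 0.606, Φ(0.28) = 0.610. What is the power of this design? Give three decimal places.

Power ≈ 0.603

z_β = |p₁−p₂|·√(n/[p₁q₁+p₂q₂]) − z_{α/2}
    = 0.06 · √(354/0.3524) − 1.645
    = 0.06 · 31.6945 − 1.645
    = 1.9017 − 1.645 = 0.2567 → 0.26
Power = Φ(0.26) = 0.603.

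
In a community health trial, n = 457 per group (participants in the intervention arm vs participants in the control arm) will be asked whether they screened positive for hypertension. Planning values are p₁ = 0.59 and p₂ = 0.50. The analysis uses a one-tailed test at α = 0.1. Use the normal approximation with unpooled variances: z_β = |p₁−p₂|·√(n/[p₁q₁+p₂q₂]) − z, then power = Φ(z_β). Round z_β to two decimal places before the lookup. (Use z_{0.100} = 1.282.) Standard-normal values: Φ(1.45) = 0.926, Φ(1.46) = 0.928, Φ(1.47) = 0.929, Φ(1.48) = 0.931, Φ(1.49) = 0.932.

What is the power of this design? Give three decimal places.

Power ≈ 0.928

z_β = |p₁−p₂|·√(n/[p₁q₁+p₂q₂]) − z_α
    = 0.09 · √(457/0.4919) − 1.282
    = 0.09 · 30.4803 − 1.282
    = 2.7432 − 1.282 = 1.4612 → 1.46
Power = Φ(1.46) = 0.928.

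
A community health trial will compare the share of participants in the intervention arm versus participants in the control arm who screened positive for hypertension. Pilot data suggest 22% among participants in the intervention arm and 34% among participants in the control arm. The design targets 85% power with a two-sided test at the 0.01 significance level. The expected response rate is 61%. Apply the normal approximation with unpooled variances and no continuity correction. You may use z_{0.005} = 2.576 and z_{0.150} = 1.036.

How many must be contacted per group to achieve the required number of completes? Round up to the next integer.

n = 589 per group

n = (z_{α/2} + z_β)² · [p₁(1−p₁) + p₂(1−p₂)] / (p₁ − p₂)²
  = (2.576 + 1.036)² · (0.22·0.78 + 0.34·0.66) / (-0.12)²
  = (3.612)² · (0.1716 + 0.2244) / 0.0144
  = 13.0465 · 0.3960 / 0.0144
  = 358.78
Adjust for 61% response: 358.78 / 0.61 = 588.16.
Round up → n = 589 per group.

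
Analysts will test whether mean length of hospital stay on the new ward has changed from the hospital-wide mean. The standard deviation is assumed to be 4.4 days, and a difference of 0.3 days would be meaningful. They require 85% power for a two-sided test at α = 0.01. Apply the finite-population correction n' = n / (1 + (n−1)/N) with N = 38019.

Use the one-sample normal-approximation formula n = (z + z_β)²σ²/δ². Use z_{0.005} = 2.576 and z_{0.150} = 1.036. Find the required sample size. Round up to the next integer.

n = (z_{α/2} + z_β)² · σ² / δ²
  = (2.576 + 1.036)² · 4.4² / 0.3²
  = 13.0465 · 19.36 / 0.09
  = 2806.46
Finite-population correction (N = 38019): 2806.46 / (1 + (2806.46 − 1)/38019) = 2613.60.
Round up → n = 2614.

n = 2614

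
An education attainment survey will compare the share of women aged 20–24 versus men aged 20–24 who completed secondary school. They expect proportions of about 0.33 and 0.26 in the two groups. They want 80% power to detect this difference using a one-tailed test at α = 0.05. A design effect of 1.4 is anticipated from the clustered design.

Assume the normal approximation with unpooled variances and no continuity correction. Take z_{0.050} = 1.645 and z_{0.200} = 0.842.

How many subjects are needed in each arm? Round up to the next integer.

n = (z_α + z_β)² · [p₁(1−p₁) + p₂(1−p₂)] / (p₁ − p₂)²
  = (1.645 + 0.842)² · (0.33·0.67 + 0.26·0.74) / (0.07)²
  = (2.487)² · (0.2211 + 0.1924) / 0.0049
  = 6.1852 · 0.4135 / 0.0049
  = 521.95
Design effect: 1.4 × 521.95 = 730.73.
Round up → n = 731 per group.

n = 731 per group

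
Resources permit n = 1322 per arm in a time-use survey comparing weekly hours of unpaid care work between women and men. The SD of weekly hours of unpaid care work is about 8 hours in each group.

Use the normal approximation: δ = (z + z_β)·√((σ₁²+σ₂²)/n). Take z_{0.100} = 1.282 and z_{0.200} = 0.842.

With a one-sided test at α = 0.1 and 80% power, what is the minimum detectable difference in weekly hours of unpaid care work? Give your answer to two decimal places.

Minimum detectable difference ≈ 0.66 hours

δ = (z_α + z_β) · √((σ₁²+σ₂²)/n)
  = (1.282 + 0.842) · √(128/1322)
  = 2.124 · √0.09682
  = 2.124 · 0.3112
  = 0.6609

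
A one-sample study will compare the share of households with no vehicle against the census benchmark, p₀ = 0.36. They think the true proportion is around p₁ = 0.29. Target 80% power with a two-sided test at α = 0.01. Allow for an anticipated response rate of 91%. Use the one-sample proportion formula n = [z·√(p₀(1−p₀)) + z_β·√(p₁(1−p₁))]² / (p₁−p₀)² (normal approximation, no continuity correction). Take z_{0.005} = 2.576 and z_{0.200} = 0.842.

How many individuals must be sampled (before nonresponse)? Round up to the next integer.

n = 588

n = [z_{α/2}·√(p₀q₀) + z_β·√(p₁q₁)]² / (p₁ − p₀)²
  = [2.576·√(0.36·0.64) + 0.842·√(0.29·0.71)]² / (-0.07)²
  = [2.576·0.4800 + 0.842·0.4538]² / 0.0049
  = [1.6185]² / 0.0049
  = 534.63
Adjust for 91% response: 534.63 / 0.91 = 587.51.
Round up → n = 588.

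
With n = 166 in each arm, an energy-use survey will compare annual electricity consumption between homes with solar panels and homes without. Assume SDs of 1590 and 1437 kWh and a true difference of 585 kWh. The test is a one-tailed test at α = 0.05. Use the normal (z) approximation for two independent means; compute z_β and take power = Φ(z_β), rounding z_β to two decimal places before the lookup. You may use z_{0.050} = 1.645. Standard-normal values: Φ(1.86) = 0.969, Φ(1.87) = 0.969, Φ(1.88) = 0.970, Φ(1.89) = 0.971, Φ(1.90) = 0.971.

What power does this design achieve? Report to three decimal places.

Power ≈ 0.969

z_β = δ·√(n/(σ₁²+σ₂²)) − z_α
    = 585 · √(166/4593069) − 1.645
    = 585 · 0.00601 − 1.645
    = 3.5169 − 1.645 = 1.8719 → 1.87
Power = Φ(1.87) = 0.969.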